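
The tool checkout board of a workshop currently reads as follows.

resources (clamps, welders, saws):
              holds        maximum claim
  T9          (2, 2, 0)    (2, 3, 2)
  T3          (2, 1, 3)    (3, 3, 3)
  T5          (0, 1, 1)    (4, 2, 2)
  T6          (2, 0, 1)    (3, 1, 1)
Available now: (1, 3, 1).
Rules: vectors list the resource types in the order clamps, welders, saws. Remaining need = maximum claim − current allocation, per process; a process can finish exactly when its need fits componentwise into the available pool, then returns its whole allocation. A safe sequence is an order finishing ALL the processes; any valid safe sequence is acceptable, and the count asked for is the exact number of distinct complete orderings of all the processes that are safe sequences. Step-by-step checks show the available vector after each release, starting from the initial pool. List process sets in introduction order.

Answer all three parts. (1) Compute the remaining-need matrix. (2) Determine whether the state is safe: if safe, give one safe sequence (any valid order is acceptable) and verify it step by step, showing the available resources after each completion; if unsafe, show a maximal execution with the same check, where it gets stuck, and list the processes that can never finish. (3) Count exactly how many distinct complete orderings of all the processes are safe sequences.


(1) Need matrix, components ordered clamps, welders, saws:
  T9: (0, 1, 2)
  T3: (1, 2, 0)
  T5: (4, 1, 1)
  T6: (1, 1, 0)
(2) The state is SAFE; one workable sequence: T6, T9, T5, T3.
Key observation: the first exact fit in this order is T6 — it needs (1, 1, 0) with (1, 3, 1) free, meeting a requested resource to the last unit.
Step-by-step check:
  pool = (1, 3, 1)
  T6 needs (1, 1, 0) <= (1, 3, 1) -> finishes; pool += (2, 0, 1) = (3, 3, 2)
  T9 needs (0, 1, 2) <= (3, 3, 2) -> finishes; pool += (2, 2, 0) = (5, 5, 2)
  T5 needs (4, 1, 1) <= (5, 5, 2) -> finishes; pool += (0, 1, 1) = (5, 6, 3)
  T3 needs (1, 2, 0) <= (5, 6, 3) -> finishes; pool += (2, 1, 3) = (7, 7, 6)
(3) Precisely 8 of the possible complete orderings are safe sequences.


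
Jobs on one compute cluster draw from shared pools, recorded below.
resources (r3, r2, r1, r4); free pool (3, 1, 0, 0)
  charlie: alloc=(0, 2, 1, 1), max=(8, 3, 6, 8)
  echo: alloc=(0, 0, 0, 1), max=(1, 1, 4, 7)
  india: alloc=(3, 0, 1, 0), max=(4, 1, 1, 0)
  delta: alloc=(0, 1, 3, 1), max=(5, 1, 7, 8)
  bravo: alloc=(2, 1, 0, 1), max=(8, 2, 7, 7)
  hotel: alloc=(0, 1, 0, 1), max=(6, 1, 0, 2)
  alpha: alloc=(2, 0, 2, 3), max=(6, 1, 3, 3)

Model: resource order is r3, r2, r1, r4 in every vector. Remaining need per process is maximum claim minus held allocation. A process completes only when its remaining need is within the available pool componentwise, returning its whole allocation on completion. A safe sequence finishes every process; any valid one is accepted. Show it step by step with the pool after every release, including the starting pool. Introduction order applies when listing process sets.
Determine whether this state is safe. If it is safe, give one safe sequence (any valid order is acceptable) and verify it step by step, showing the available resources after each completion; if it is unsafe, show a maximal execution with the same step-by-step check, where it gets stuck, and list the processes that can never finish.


The state is UNSAFE.
Key observation: the pool after india, alpha, hotel is (8, 2, 3, 4); every surviving request exceeds it in r1, so progress ends there.
Going as far as possible: india, alpha, hotel; after that, nothing fits. Check, step by step:
  pool = (3, 1, 0, 0)
  india needs (1, 1, 0, 0) <= (3, 1, 0, 0) -> finishes; pool += (3, 0, 1, 0) = (6, 1, 1, 0)
  alpha needs (4, 1, 1, 0) <= (6, 1, 1, 0) -> finishes; pool += (2, 0, 2, 3) = (8, 1, 3, 3)
  hotel needs (6, 0, 0, 1) <= (8, 1, 3, 3) -> finishes; pool += (0, 1, 0, 1) = (8, 2, 3, 4)
  charlie still needs (8, 1, 5, 7) but only (8, 2, 3, 4) is free — short on r1 and r4
  echo still needs (1, 1, 4, 6) but only (8, 2, 3, 4) is free — short on r1 and r4
  delta still needs (5, 0, 4, 7) but only (8, 2, 3, 4) is free — short on r1 and r4
  bravo still needs (6, 1, 7, 6) but only (8, 2, 3, 4) is free — short on r1 and r4
Processes that can never finish: charlie, echo, delta and bravo.


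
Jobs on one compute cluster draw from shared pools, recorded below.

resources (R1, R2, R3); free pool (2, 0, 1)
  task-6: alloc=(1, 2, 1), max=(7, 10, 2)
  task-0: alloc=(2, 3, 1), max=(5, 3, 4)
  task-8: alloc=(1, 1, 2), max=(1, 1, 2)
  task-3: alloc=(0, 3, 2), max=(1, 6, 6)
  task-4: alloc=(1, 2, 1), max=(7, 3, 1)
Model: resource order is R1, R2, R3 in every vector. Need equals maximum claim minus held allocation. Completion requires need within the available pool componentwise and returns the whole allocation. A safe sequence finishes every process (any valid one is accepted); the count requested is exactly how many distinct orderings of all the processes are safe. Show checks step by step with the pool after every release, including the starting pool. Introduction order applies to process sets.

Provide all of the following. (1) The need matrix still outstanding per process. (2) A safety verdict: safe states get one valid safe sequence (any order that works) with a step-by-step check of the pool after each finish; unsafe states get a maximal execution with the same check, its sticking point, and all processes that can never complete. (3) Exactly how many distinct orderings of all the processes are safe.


(1) Need matrix, components ordered R1, R2, R3:
  task-6: (6, 8, 1)
  task-0: (3, 0, 3)
  task-8: (0, 0, 0)
  task-3: (1, 3, 4)
  task-4: (6, 1, 0)
(2) UNSAFE.
Key observation: no order helps: past task-8, task-0, task-3, the free pool tops out at (5, 7, 6), below what each blocked process needs in R1.
A maximal execution: task-8, task-0, task-3 — then nothing else fits. Step-by-step check:
  pool = (2, 0, 1)
  run task-8 (needs (0, 0, 0), free (2, 0, 1)); after release of (1, 1, 2) the pool is (3, 1, 3)
  run task-0 (needs (3, 0, 3), free (3, 1, 3)); after release of (2, 3, 1) the pool is (5, 4, 4)
  run task-3 (needs (1, 3, 4), free (5, 4, 4)); after release of (0, 3, 2) the pool is (5, 7, 6)
  task-6 still needs (6, 8, 1) but only (5, 7, 6) is free — short on R1 and R2
  task-4 still needs (6, 1, 0) but only (5, 7, 6) is free — short on R1
Processes that can never finish: task-6 and task-4.
(3) Exactly 0 of the possible complete orderings are safe sequences.


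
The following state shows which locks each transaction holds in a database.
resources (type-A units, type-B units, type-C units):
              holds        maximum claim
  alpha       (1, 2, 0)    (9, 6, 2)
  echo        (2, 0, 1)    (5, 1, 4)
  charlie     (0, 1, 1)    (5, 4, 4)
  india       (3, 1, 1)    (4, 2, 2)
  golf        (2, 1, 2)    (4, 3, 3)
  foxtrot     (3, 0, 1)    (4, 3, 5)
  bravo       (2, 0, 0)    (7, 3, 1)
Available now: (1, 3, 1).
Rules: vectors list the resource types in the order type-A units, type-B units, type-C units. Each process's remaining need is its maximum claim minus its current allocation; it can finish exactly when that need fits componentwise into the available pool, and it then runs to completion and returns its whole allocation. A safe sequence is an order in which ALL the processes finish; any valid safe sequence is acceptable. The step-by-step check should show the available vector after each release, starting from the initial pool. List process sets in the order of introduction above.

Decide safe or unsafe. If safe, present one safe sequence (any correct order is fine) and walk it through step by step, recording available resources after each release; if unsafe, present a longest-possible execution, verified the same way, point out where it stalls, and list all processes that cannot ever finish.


SAFE, for example via the order india, golf, charlie, bravo, alpha, echo, foxtrot.
Key observation: reading the order forward, india is the first process whose need (1, 1, 1) meets the free pool (1, 3, 1) exactly on a resource it requests.
Verifying each step:
  pool = (1, 3, 1)
  india needs (1, 1, 1) <= (1, 3, 1) -> finishes; pool += (3, 1, 1) = (4, 4, 2)
  golf needs (2, 2, 1) <= (4, 4, 2) -> finishes; pool += (2, 1, 2) = (6, 5, 4)
  charlie needs (5, 3, 3) <= (6, 5, 4) -> finishes; pool += (0, 1, 1) = (6, 6, 5)
  bravo needs (5, 3, 1) <= (6, 6, 5) -> finishes; pool += (2, 0, 0) = (8, 6, 5)
  alpha needs (8, 4, 2) <= (8, 6, 5) -> finishes; pool += (1, 2, 0) = (9, 8, 5)
  echo needs (3, 1, 3) <= (9, 8, 5) -> finishes; pool += (2, 0, 1) = (11, 8, 6)
  foxtrot needs (1, 3, 4) <= (11, 8, 6) -> finishes; pool += (3, 0, 1) = (14, 8, 7)


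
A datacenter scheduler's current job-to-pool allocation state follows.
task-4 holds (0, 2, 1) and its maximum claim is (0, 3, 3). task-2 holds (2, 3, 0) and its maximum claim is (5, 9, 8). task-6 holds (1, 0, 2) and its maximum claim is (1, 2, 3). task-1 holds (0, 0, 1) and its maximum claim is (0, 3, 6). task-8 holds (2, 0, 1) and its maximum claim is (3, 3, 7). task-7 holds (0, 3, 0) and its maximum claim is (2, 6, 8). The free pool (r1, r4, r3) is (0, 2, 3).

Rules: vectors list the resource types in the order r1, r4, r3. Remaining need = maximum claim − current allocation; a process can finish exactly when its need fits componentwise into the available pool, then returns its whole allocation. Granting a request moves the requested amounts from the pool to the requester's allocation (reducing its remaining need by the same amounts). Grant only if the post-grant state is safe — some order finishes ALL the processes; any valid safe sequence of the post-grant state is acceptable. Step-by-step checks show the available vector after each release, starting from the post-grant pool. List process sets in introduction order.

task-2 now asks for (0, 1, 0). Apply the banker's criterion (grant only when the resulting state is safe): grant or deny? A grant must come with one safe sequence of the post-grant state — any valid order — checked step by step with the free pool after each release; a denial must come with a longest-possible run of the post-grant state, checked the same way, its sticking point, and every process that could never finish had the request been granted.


GRANT. The post-grant state is safe; one safe sequence: task-4, task-6, task-1, task-8, task-7, task-2.
Key observation: even at the reduced pool (0, 1, 3), task-4 fits immediately, so safety survives the grant.
Step-by-step check of the post-grant state:
  pool = (0, 1, 3)
  run task-4 (needs (0, 1, 2), free (0, 1, 3)); after release of (0, 2, 1) the pool is (0, 3, 4)
  run task-6 (needs (0, 2, 1), free (0, 3, 4)); after release of (1, 0, 2) the pool is (1, 3, 6)
  run task-1 (needs (0, 3, 5), free (1, 3, 6)); after release of (0, 0, 1) the pool is (1, 3, 7)
  run task-8 (needs (1, 3, 6), free (1, 3, 7)); after release of (2, 0, 1) the pool is (3, 3, 8)
  run task-7 (needs (2, 3, 8), free (3, 3, 8)); after release of (0, 3, 0) the pool is (3, 6, 8)
  run task-2 (needs (3, 5, 8), free (3, 6, 8)); after release of (2, 4, 0) the pool is (5, 10, 8)


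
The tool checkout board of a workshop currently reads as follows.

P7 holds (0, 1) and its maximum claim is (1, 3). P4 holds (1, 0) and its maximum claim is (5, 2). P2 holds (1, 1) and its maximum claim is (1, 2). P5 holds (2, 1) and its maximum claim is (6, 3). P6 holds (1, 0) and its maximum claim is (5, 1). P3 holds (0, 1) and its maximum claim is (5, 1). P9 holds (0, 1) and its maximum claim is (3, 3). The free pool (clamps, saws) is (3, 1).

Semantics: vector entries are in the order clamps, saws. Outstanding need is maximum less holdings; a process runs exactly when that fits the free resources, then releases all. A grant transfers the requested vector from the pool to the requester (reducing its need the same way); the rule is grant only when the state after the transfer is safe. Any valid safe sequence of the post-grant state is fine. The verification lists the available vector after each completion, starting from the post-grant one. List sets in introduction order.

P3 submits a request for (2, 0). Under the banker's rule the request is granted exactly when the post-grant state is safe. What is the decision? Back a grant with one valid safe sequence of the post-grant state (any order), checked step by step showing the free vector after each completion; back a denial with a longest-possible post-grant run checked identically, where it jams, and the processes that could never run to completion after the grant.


DENY — the pretend-granted state is unsafe.
Key observation: P2, P7 can finish, but then (2, 3) is all there is, and the blocked group's clamps demands exceed it.
On the post-grant state, P2, P7 is a maximal run — nothing extends it. Step-by-step check:
  pool = (1, 1)
  P2 needs (0, 1) <= (1, 1) -> finishes; pool += (1, 1) = (2, 2)
  P7 needs (1, 2) <= (2, 2) -> finishes; pool += (0, 1) = (2, 3)
  P4 still needs (4, 2) but only (2, 3) is free — short on clamps
  P5 still needs (4, 2) but only (2, 3) is free — short on clamps
  P6 still needs (4, 1) but only (2, 3) is free — short on clamps
  P3 still needs (3, 0) but only (2, 3) is free — short on clamps
  P9 still needs (3, 2) but only (2, 3) is free — short on clamps
Processes that could never finish after the grant: P4, P5, P6, P3 and P9.


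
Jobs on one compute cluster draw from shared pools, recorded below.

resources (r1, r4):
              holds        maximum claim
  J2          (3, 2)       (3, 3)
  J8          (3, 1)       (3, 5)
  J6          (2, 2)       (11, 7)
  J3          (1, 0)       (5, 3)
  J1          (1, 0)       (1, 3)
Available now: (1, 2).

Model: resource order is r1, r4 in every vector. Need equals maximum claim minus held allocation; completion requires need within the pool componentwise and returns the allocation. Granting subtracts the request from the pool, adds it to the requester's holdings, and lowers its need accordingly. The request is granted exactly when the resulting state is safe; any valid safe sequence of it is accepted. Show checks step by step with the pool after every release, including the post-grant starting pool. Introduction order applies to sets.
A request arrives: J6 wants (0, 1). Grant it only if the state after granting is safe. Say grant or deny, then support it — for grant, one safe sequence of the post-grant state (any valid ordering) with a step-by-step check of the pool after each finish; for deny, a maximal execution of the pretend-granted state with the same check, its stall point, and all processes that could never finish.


DENY — the pretend-granted state is unsafe.
Key observation: even finishing J2, J3, J1 leaves just (6, 3) free — too little r4 for any of the remaining processes.
Pretend the grant happened; the run J2, J3, J1 goes as far as possible. Check, step by step:
  pool = (1, 1)
  J2: need (0, 1) fits (1, 1); releases (3, 2), pool now (4, 3)
  J3: need (4, 3) fits (4, 3); releases (1, 0), pool now (5, 3)
  J1: need (0, 3) fits (5, 3); releases (1, 0), pool now (6, 3)
  J8 cannot run: need (0, 4) vs free (6, 3) (insufficient r4)
  J6 cannot run: need (9, 4) vs free (6, 3) (insufficient r1 and r4)
Processes that could never finish after the grant: J8 and J6.


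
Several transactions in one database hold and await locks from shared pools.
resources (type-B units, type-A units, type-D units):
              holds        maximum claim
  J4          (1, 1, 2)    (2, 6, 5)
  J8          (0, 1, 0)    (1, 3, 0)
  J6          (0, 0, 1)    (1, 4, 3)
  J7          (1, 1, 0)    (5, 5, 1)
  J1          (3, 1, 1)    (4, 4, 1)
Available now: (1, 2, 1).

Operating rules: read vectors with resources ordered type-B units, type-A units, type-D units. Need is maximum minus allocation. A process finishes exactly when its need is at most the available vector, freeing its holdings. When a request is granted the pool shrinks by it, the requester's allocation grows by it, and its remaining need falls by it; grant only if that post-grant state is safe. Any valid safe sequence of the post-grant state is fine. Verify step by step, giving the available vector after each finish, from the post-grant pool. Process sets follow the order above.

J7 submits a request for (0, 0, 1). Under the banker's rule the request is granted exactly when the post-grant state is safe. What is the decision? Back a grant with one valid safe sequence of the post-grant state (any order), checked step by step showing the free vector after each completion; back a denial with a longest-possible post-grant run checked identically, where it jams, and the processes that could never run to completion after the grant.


GRANT. The post-grant state is safe; one safe sequence: J8, J1, J7, J6, J4.
Key observation: the transfer keeps a workable pool ((1, 2, 0)); J8 starts the safe sequence.
Step-by-step check of the post-grant state:
  pool = (1, 2, 0)
  J8: need (1, 2, 0) fits (1, 2, 0); releases (0, 1, 0), pool now (1, 3, 0)
  J1: need (1, 3, 0) fits (1, 3, 0); releases (3, 1, 1), pool now (4, 4, 1)
  J7: need (4, 4, 0) fits (4, 4, 1); releases (1, 1, 1), pool now (5, 5, 2)
  J6: need (1, 4, 2) fits (5, 5, 2); releases (0, 0, 1), pool now (5, 5, 3)
  J4: need (1, 5, 3) fits (5, 5, 3); releases (1, 1, 2), pool now (6, 6, 5)


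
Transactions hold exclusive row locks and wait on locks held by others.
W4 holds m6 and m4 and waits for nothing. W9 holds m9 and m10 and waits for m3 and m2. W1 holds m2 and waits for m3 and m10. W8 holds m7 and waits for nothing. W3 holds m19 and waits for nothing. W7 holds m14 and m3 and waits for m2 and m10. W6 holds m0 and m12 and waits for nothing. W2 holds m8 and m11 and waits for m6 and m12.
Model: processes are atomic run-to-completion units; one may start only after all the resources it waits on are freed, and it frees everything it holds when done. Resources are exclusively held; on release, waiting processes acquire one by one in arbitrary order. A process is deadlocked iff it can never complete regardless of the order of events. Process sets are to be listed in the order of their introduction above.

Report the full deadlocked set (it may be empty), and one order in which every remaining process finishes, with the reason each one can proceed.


Deadlocked: W9, W1 and W7.
Key observation: the waits loop around W9 -> W1 -> W9 with no way out; W7 is caught in further circular waits.
The rest can finish in the order W6, W8, W4, W3, W2.
Walking it through:
  W6 waits on nothing -> runs at once and releases m0 and m12
  W8 waits on nothing -> runs at once and releases m7
  W4 waits on nothing -> runs at once and releases m6 and m4
  W3 waits on nothing -> runs at once and releases m19
  W2 waits on m6 and m12 — all released -> runs and releases m8 and m11


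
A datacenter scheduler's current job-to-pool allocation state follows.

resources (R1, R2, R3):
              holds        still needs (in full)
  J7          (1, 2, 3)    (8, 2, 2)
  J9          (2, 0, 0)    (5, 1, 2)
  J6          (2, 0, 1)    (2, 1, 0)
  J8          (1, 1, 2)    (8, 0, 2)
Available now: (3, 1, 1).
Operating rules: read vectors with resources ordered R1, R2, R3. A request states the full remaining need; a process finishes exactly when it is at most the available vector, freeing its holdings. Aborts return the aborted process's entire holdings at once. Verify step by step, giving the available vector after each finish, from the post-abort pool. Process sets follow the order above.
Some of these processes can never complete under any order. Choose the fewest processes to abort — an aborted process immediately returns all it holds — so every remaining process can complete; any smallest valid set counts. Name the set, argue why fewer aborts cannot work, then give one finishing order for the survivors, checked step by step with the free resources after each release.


Minimum abort set: J8.
Key observation: before aborting J8, J7 was permanently blocked — no order could ever run it; afterwards it completes at step 3.
Why nothing smaller works: aborting no one leaves the state deadlocked as given.
Survivors finish in the order: J6, J9, J7. Step-by-step check (pool after the aborts first):
  pool = (4, 2, 3)
  run J6 (needs (2, 1, 0), free (4, 2, 3)); after release of (2, 0, 1) the pool is (6, 2, 4)
  run J9 (needs (5, 1, 2), free (6, 2, 4)); after release of (2, 0, 0) the pool is (8, 2, 4)
  run J7 (needs (8, 2, 2), free (8, 2, 4)); after release of (1, 2, 3) the pool is (9, 4, 7)


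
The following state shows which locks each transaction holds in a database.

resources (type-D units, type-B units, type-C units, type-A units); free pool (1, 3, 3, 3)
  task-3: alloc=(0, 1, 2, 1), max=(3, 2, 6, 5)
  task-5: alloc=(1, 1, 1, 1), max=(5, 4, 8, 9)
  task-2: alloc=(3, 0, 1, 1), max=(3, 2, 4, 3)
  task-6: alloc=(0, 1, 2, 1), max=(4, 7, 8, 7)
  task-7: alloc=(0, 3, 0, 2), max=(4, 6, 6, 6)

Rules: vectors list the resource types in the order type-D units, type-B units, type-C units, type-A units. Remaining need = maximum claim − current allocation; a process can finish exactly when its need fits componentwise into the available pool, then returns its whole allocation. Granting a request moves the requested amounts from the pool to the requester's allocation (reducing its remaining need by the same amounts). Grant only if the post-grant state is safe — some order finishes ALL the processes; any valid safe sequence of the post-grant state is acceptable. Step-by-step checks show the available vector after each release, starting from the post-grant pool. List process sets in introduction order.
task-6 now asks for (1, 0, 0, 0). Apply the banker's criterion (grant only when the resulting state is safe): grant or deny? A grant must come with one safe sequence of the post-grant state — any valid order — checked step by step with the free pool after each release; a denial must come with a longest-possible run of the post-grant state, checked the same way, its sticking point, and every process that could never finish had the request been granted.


DENY: after the grant no complete ordering would exist.
Key observation: after task-2, task-3 the pool peaks at (3, 4, 6, 5), and each blocked process is short somewhere: task-5 on type-D units, type-C units, type-A units; task-6 on type-B units, type-A units; task-7 on type-D units.
Pretend the grant happened; the run task-2, task-3 goes as far as possible. Step-by-step check:
  pool = (0, 3, 3, 3)
  task-2: need (0, 2, 3, 2) fits (0, 3, 3, 3); releases (3, 0, 1, 1), pool now (3, 3, 4, 4)
  task-3: need (3, 1, 4, 4) fits (3, 3, 4, 4); releases (0, 1, 2, 1), pool now (3, 4, 6, 5)
  task-5 still needs (4, 3, 7, 8) but only (3, 4, 6, 5) is free — short on type-D units, type-C units and type-A units
  task-6 still needs (3, 6, 6, 6) but only (3, 4, 6, 5) is free — short on type-B units and type-A units
  task-7 still needs (4, 3, 6, 4) but only (3, 4, 6, 5) is free — short on type-D units
Processes that could never finish after the grant: task-5, task-6 and task-7.


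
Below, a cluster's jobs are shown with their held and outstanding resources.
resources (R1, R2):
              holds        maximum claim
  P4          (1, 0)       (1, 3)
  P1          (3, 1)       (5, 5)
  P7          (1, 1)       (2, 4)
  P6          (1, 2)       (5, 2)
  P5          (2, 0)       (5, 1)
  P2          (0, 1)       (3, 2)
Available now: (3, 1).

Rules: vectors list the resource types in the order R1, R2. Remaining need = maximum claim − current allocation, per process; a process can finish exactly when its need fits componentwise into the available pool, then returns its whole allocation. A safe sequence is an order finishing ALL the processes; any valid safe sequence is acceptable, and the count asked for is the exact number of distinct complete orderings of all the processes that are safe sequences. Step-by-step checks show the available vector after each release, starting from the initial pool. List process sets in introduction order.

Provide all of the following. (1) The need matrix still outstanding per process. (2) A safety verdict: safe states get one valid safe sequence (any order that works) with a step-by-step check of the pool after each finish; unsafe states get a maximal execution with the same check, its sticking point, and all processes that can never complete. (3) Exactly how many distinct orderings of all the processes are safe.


(1) Need matrix, components ordered R1, R2:
  P4: (0, 3)
  P1: (2, 4)
  P7: (1, 3)
  P6: (4, 0)
  P5: (3, 1)
  P2: (3, 1)
(2) SAFE — a valid safe sequence is P5, P6, P2, P7, P1, P4.
Key observation: the order's first zero-slack moment is P5 ((3, 1) needed, (3, 1) free — a requested resource with nothing to spare).
Walking it through:
  pool = (3, 1)
  P5 needs (3, 1) <= (3, 1) -> finishes; pool += (2, 0) = (5, 1)
  P6 needs (4, 0) <= (5, 1) -> finishes; pool += (1, 2) = (6, 3)
  P2 needs (3, 1) <= (6, 3) -> finishes; pool += (0, 1) = (6, 4)
  P7 needs (1, 3) <= (6, 4) -> finishes; pool += (1, 1) = (7, 5)
  P1 needs (2, 4) <= (7, 5) -> finishes; pool += (3, 1) = (10, 6)
  P4 needs (0, 3) <= (10, 6) -> finishes; pool += (1, 0) = (11, 6)
(3) Exactly 28 of the possible complete orderings are safe sequences.


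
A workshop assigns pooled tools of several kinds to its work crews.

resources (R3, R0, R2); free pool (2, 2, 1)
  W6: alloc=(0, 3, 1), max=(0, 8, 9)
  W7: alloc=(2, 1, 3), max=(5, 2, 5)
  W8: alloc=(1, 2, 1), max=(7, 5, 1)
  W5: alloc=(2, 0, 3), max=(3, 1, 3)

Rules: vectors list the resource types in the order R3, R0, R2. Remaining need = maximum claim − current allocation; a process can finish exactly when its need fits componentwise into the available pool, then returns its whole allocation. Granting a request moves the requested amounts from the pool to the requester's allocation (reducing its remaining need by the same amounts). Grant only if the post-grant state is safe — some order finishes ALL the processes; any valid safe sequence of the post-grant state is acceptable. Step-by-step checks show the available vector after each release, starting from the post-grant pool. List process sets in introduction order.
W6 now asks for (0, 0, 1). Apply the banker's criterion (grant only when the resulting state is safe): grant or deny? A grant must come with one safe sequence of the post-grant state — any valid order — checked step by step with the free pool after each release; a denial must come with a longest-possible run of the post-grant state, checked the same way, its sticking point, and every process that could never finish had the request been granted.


GRANT: granting preserves safety; a valid post-grant sequence is W5, W7, W8, W6.
Key observation: (2, 2, 0) free after granting still covers W5 first, and each release covers the next.
Step-by-step check of the post-grant state:
  pool = (2, 2, 0)
  W5: need (1, 1, 0) fits (2, 2, 0); releases (2, 0, 3), pool now (4, 2, 3)
  W7: need (3, 1, 2) fits (4, 2, 3); releases (2, 1, 3), pool now (6, 3, 6)
  W8: need (6, 3, 0) fits (6, 3, 6); releases (1, 2, 1), pool now (7, 5, 7)
  W6: need (0, 5, 7) fits (7, 5, 7); releases (0, 3, 2), pool now (7, 8, 9)


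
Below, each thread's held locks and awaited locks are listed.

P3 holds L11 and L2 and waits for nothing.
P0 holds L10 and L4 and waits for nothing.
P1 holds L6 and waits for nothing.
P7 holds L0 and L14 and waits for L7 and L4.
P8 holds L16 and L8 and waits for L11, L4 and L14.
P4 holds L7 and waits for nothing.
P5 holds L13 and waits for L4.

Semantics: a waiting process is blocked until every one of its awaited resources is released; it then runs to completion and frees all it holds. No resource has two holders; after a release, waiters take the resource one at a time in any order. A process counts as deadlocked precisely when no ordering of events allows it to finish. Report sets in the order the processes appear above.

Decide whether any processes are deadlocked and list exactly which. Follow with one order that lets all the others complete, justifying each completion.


Nothing here is deadlocked.
Key observation: there is no circular wait here — follow any chain and it reaches a process that is free to run now.
One completion order for the rest: P4, P0, P3, P7, P1, P8, P5.
Walking it through:
  run P4 (it waits on nothing); releases L7
  run P0 (it waits on nothing); releases L10 and L4
  run P3 (it waits on nothing); releases L11 and L2
  run P7 (all its waits — L7 and L4 — are resolved); releases L0 and L14
  run P1 (it waits on nothing); releases L6
  run P8 (all its waits — L11, L4 and L14 — are resolved); releases L16 and L8
  run P5 (all its waits — L4 — are resolved); releases L13


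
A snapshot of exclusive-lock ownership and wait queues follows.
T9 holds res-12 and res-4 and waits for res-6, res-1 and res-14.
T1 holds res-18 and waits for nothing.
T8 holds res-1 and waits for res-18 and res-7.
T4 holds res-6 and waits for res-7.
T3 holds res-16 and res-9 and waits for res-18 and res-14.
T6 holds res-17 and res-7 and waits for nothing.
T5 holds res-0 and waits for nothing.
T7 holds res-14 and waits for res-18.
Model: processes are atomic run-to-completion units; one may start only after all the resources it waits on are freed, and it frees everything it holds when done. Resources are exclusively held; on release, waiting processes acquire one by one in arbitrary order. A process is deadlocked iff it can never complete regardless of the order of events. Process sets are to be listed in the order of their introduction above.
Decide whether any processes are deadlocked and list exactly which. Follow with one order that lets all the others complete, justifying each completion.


The deadlocked set is empty.
Key observation: the waits form no ring: some process can always run, and its releases unblock the others one by one.
The rest can finish in the order T6, T1, T7, T8, T4, T5, T3, T9.
Walking it through:
  T6: no waits; runs immediately, freeing res-17 and res-7
  T1: no waits; runs immediately, freeing res-18
  T7: everything it awaited (res-18) is free; runs, freeing res-14
  T8: everything it awaited (res-18 and res-7) is free; runs, freeing res-1
  T4: everything it awaited (res-7) is free; runs, freeing res-6
  T5: no waits; runs immediately, freeing res-0
  T3: everything it awaited (res-18 and res-14) is free; runs, freeing res-16 and res-9
  T9: everything it awaited (res-6, res-1 and res-14) is free; runs, freeing res-12 and res-4


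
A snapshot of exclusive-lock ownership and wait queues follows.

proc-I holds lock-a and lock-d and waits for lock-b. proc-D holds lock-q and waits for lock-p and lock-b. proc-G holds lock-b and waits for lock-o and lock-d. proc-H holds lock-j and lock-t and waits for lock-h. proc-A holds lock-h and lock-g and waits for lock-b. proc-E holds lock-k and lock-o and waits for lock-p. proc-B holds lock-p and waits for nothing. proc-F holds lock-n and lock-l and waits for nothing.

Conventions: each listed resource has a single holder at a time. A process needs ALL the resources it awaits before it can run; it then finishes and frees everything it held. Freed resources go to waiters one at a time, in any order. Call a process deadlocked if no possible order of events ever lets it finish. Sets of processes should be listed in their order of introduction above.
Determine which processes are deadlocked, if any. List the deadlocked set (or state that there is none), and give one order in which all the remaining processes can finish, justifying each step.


Deadlocked: proc-I, proc-D, proc-G, proc-H and proc-A.
Key observation: along proc-I -> proc-G -> proc-I, each member waits on what the next one holds — a deadlock; proc-D, proc-H and proc-A wait into the deadlock from upstream.
The rest can finish in the order proc-B, proc-E, proc-F.
Verifying each step:
  proc-B: no waits; runs immediately, freeing lock-p
  proc-E waits on lock-p — all released -> runs and releases lock-k and lock-o
  proc-F: no waits; runs immediately, freeing lock-n and lock-l


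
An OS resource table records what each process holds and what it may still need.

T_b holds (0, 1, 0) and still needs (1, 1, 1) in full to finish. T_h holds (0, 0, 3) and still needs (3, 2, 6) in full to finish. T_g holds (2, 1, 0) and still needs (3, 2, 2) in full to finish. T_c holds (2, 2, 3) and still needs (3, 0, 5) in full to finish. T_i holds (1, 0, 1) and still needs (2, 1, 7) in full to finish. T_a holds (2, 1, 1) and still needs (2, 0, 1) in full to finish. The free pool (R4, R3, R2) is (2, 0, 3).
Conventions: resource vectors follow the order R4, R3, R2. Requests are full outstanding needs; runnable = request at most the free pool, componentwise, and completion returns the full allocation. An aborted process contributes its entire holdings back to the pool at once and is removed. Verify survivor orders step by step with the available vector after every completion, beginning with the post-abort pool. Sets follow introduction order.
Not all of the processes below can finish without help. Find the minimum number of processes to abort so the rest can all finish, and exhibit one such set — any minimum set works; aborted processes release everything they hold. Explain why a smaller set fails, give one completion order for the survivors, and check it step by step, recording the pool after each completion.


The answer: abort T_i.
Key observation: no ordering could ever have run T_c before the abort of T_i; with (1, 0, 1) back in the pool it fits at step 4.
Minimality: the empty abort set fails — the state is deadlocked as it stands.
The survivors complete as T_a, T_b, T_g, T_c, T_h. Step-by-step check (starting from the post-abort pool):
  pool = (3, 0, 4)
  run T_a (needs (2, 0, 1), free (3, 0, 4)); after release of (2, 1, 1) the pool is (5, 1, 5)
  run T_b (needs (1, 1, 1), free (5, 1, 5)); after release of (0, 1, 0) the pool is (5, 2, 5)
  run T_g (needs (3, 2, 2), free (5, 2, 5)); after release of (2, 1, 0) the pool is (7, 3, 5)
  run T_c (needs (3, 0, 5), free (7, 3, 5)); after release of (2, 2, 3) the pool is (9, 5, 8)
  run T_h (needs (3, 2, 6), free (9, 5, 8)); after release of (0, 0, 3) the pool is (9, 5, 11)


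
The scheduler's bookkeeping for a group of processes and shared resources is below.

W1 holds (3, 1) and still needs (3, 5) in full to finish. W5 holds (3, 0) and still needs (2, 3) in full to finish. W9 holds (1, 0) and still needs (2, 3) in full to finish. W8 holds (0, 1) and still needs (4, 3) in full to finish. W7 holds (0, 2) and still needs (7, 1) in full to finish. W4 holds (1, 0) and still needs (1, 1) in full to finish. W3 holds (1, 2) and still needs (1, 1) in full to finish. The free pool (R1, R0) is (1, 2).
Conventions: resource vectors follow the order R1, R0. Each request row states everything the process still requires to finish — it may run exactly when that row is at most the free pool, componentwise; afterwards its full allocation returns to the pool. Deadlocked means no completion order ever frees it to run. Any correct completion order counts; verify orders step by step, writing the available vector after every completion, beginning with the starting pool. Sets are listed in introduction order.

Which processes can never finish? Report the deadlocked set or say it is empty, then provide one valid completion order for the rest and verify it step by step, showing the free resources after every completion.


Nothing here is deadlocked.
Key observation: W4 can run right away; the returned allocation unlocks the remaining processes in turn.
A valid finishing order for the others: W4, W3, W5, W9, W8, W1, W7. Check, step by step:
  pool = (1, 2)
  W4 needs (1, 1) <= (1, 2) -> finishes; pool += (1, 0) = (2, 2)
  W3 needs (1, 1) <= (2, 2) -> finishes; pool += (1, 2) = (3, 4)
  W5 needs (2, 3) <= (3, 4) -> finishes; pool += (3, 0) = (6, 4)
  W9 needs (2, 3) <= (6, 4) -> finishes; pool += (1, 0) = (7, 4)
  W8 needs (4, 3) <= (7, 4) -> finishes; pool += (0, 1) = (7, 5)
  W1 needs (3, 5) <= (7, 5) -> finishes; pool += (3, 1) = (10, 6)
  W7 needs (7, 1) <= (10, 6) -> finishes; pool += (0, 2) = (10, 8)


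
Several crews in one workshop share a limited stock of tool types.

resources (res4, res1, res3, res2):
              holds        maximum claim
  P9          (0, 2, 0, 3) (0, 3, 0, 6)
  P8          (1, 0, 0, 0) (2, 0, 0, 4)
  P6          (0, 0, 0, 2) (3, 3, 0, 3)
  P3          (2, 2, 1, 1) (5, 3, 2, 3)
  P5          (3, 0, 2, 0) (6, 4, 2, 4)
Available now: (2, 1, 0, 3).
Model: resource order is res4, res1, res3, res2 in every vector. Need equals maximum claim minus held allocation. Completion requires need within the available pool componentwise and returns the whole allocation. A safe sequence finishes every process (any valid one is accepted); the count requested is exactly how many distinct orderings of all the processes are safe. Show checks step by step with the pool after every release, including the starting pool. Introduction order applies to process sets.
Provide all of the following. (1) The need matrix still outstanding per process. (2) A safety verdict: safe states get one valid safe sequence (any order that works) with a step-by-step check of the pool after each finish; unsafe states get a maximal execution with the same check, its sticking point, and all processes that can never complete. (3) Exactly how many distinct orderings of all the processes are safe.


(1) Remaining need (order res4, res1, res3, res2):
  P9: (0, 1, 0, 3)
  P8: (1, 0, 0, 4)
  P6: (3, 3, 0, 1)
  P3: (3, 1, 1, 2)
  P5: (3, 4, 0, 4)
(2) The state is UNSAFE.
Key observation: after P9, P8, P6 the pool peaks at (3, 3, 0, 8), and each blocked process is short somewhere: P3 on res3; P5 on res1.
The run P9, P8, P6 cannot be extended any further. Verifying each step:
  pool = (2, 1, 0, 3)
  P9 needs (0, 1, 0, 3) <= (2, 1, 0, 3) -> finishes; pool += (0, 2, 0, 3) = (2, 3, 0, 6)
  P8 needs (1, 0, 0, 4) <= (2, 3, 0, 6) -> finishes; pool += (1, 0, 0, 0) = (3, 3, 0, 6)
  P6 needs (3, 3, 0, 1) <= (3, 3, 0, 6) -> finishes; pool += (0, 0, 0, 2) = (3, 3, 0, 8)
  P3 cannot run: need (3, 1, 1, 2) vs free (3, 3, 0, 8) (insufficient res3)
  P5 cannot run: need (3, 4, 0, 4) vs free (3, 3, 0, 8) (insufficient res1)
Permanently blocked: P3 and P5.
(3) Exactly 0 of the possible complete orderings are safe sequences.


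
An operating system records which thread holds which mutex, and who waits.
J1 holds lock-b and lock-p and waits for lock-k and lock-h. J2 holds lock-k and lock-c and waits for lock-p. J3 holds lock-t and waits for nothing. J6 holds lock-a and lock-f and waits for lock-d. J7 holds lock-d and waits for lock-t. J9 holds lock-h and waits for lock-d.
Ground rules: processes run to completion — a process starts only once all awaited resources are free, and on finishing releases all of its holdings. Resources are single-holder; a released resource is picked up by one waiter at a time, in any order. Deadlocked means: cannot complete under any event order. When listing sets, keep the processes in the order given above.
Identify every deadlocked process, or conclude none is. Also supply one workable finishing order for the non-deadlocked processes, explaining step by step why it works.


Deadlocked set: J1 and J2.
Key observation: the cycle J1 -> J2 -> J1 can never break — each member waits on the next; no other process is dragged down with it.
One completion order for the rest: J3, J7, J6, J9.
Step-by-step check:
  J3: no waits; runs immediately, freeing lock-t
  run J7 (all its waits — lock-t — are resolved); releases lock-d
  run J6 (all its waits — lock-d — are resolved); releases lock-a and lock-f
  run J9 (all its waits — lock-d — are resolved); releases lock-h


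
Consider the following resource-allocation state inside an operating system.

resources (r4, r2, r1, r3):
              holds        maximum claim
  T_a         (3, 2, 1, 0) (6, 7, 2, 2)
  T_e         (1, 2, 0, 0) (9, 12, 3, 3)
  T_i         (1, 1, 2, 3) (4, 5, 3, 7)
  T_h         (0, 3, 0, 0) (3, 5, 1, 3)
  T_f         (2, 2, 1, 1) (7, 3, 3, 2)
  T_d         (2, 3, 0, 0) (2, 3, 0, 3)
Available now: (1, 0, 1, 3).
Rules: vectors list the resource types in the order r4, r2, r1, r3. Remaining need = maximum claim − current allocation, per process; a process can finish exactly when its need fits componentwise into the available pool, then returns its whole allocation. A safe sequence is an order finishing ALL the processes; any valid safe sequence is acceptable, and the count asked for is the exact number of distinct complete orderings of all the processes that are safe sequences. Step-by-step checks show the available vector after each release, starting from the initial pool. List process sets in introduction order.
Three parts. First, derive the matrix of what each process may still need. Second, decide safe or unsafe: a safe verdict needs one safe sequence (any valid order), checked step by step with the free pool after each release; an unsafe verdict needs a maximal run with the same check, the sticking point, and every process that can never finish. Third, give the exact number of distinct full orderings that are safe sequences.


(1) Outstanding need per process (order r4, r2, r1, r3):
  T_a: (3, 5, 1, 2)
  T_e: (8, 10, 3, 3)
  T_i: (3, 4, 1, 4)
  T_h: (3, 2, 1, 3)
  T_f: (5, 1, 2, 1)
  T_d: (0, 0, 0, 3)
(2) SAFE — a valid safe sequence is T_d, T_h, T_a, T_f, T_e, T_i.
Key observation: reading the order forward, T_d is the first process whose need (0, 0, 0, 3) meets the free pool (1, 0, 1, 3) exactly on a resource it requests.
Verifying each step:
  pool = (1, 0, 1, 3)
  run T_d (needs (0, 0, 0, 3), free (1, 0, 1, 3)); after release of (2, 3, 0, 0) the pool is (3, 3, 1, 3)
  run T_h (needs (3, 2, 1, 3), free (3, 3, 1, 3)); after release of (0, 3, 0, 0) the pool is (3, 6, 1, 3)
  run T_a (needs (3, 5, 1, 2), free (3, 6, 1, 3)); after release of (3, 2, 1, 0) the pool is (6, 8, 2, 3)
  run T_f (needs (5, 1, 2, 1), free (6, 8, 2, 3)); after release of (2, 2, 1, 1) the pool is (8, 10, 3, 4)
  run T_e (needs (8, 10, 3, 3), free (8, 10, 3, 4)); after release of (1, 2, 0, 0) the pool is (9, 12, 3, 4)
  run T_i (needs (3, 4, 1, 4), free (9, 12, 3, 4)); after release of (1, 1, 2, 3) the pool is (10, 13, 5, 7)
(3) Exactly 2 of the possible complete orderings are safe sequences.
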